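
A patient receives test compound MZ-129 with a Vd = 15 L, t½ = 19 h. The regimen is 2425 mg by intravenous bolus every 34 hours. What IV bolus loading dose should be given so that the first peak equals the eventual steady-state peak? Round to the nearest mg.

3412 mg

f = (1/2)^(34/19) ≈ 0.289278; accumulation ratio R = 1/(1−f) ≈ 1.40702.
Loading dose to hit Cmax,ss on first dose: D_load = D_maint·R ≈ 2425 × 1.40702 ≈ 3412.02 mg.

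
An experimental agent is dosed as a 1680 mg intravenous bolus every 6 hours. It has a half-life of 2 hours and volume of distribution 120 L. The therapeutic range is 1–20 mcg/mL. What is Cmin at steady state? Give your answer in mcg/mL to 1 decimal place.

τ = 6 h = 3 half-lives, so f = (1/2)^3 = 0.125.
At steady state, R = 1/(1 − 0.125) = 8/7.
Single-dose peak C₀ = D/Vd = 1680/120 = 14 mcg/mL.
Steady-state peak Cmax,ss = C₀·R = 14 × 8/7 ≈ 16.000 mcg/mL.
Steady-state trough Cmin,ss = Cmax,ss·f ≈ 16.000 × 0.125 ≈ 2.000 mcg/mL.
Trough 2.0 mcg/mL vs MEC 1 mcg/mL: adequate.

2.0 mcg/mL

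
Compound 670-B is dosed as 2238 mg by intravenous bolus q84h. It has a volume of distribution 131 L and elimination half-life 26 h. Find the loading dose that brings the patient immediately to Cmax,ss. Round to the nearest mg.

f = (1/2)^(84/26) ≈ 0.106523; accumulation ratio R = 1/(1−f) ≈ 1.11922.
Loading dose to hit Cmax,ss on first dose: D_load = D_maint·R ≈ 2238 × 1.11922 ≈ 2504.81 mg.

2505 mg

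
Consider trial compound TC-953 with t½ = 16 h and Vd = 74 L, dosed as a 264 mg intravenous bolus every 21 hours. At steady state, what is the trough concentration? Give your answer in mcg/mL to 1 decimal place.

k = ln2/t½ = ln2/16 ≈ 0.043322 h⁻¹; fraction remaining f = e^(−kτ) = e^(−0.043322×21) ≈ 0.4026.
Accumulation ratio R = 1/(1 − f) ≈ 1/0.5974 ≈ 1.6739.
Each bolus raises the concentration by D/Vd = 264/74 ≈ 3.568 mcg/mL.
Cmax,ss = C₀/(1 − f) ≈ 3.568/0.5974 ≈ 5.973 mcg/mL.
Steady-state trough Cmin,ss = Cmax,ss·f ≈ 5.973 × 0.4026 ≈ 2.405 mcg/mL.

2.4 mcg/mL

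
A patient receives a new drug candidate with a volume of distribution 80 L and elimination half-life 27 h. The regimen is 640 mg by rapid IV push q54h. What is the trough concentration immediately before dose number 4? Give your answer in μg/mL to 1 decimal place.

2.6 μg/mL

f = (1/2)^(τ/t½) = (1/2)^(54/27) ≈ 0.2500.
C₀ = D/Vd = 640/80 ≈ 8.000 μg/mL.
Before the 4th dose, 3 doses have been given. Superposition: Cmin = C₀·(f + f² + … + f^3).
≈ 8.000 × (0.2500 + 0.0625 + 0.0156) ≈ 8.000 × 0.3281 ≈ 2.625 μg/mL.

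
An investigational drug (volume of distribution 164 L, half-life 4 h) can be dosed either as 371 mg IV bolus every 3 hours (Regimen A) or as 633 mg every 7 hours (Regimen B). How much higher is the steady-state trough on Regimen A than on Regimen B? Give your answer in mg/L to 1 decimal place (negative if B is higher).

1.7 mg/L

Regimen A: f = (1/2)^(3/4) ≈ 0.5946; Cmin,ss = (371/164)·f/(1−f) ≈ 3.318 mg/L.
Regimen B: f = (1/2)^(7/4) ≈ 0.2973; Cmin,ss = (633/164)·f/(1−f) ≈ 1.633 mg/L.
Difference ≈ 3.318 − 1.633 ≈ 1.685 mg/L.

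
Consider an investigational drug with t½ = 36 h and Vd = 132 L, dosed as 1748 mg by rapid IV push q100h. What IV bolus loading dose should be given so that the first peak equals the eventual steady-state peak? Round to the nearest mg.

2046 mg

f = (1/2)^(100/36) ≈ 0.145816; accumulation ratio R = 1/(1−f) ≈ 1.17071.
Loading dose to hit Cmax,ss on first dose: D_load = D_maint·R ≈ 1748 × 1.17071 ≈ 2046.40 mg.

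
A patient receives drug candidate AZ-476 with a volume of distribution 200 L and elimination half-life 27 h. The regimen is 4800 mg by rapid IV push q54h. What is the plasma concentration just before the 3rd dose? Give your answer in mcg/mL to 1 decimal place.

7.5 mcg/mL

f = (1/2)^(τ/t½) = (1/2)^(54/27) ≈ 0.2500.
C₀ = D/Vd = 4800/200 ≈ 24.000 mcg/mL.
Before the 3rd dose, 2 doses have been given. Superposition: Cmin = C₀·(f + f²).
≈ 24.000 × (0.2500 + 0.0625) ≈ 24.000 × 0.3125 ≈ 7.500 mcg/mL.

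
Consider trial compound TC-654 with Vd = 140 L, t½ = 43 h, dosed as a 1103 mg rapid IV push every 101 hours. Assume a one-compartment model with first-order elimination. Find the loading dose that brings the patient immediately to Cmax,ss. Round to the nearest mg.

1372 mg

f = (1/2)^(101/43) ≈ 0.196304; accumulation ratio R = 1/(1−f) ≈ 1.24425.
Loading dose to hit Cmax,ss on first dose: D_load = D_maint·R ≈ 1103 × 1.24425 ≈ 1372.41 mg.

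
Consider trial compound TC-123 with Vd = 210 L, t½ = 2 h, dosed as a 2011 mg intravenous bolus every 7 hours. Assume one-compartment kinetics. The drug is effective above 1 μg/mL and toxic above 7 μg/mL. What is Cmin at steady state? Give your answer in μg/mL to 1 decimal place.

0.9 μg/mL

Over one 7-h interval, 7/2 ≈ 3.5 half-lives elapse, leaving f ≈ 0.0884 of each dose.
Accumulation ratio R = 1/(1 − f) ≈ 1/0.9116 ≈ 1.0970.
Single-dose peak C₀ = D/Vd = 2011/210 ≈ 9.576 μg/mL.
Cmax,ss = C₀/(1 − f) ≈ 9.576/0.9116 ≈ 10.505 μg/mL.
One interval later, Cmin,ss = Cmax,ss·e^(−kτ) ≈ 10.505 × 0.0884 ≈ 0.929 μg/mL.
Trough 0.9 μg/mL vs MEC 1 μg/mL: subtherapeutic.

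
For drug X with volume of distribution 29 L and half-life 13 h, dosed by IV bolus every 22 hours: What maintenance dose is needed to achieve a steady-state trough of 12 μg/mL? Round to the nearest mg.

777 mg

τ/t½ = 22/13 ≈ 1.6923, so f = (1/2)^(22/13) ≈ 0.309432.
Cmin,ss = (D/Vd)·f/(1−f), so D = Cmin,ss·Vd·(1−f)/f.
D = 12 × 29 × (1−f)/f ≈ 12 × 29 × 2.23173 ≈ 776.64 mg.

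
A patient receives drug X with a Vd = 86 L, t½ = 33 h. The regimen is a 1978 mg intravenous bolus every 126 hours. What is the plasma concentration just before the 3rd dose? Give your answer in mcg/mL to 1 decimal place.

1.7 mcg/mL

f = (1/2)^(τ/t½) = (1/2)^(126/33) ≈ 0.0709.
C₀ = D/Vd = 1978/86 ≈ 23.000 mcg/mL.
Before the 3rd dose, 2 doses have been given. Superposition: Cmin = C₀·(f + f²).
≈ 23.000 × (0.0709 + 0.0050) ≈ 23.000 × 0.0759 ≈ 1.746 mcg/mL.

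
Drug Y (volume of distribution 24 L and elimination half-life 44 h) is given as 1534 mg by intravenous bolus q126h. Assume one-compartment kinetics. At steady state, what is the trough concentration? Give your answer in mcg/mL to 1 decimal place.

Over one 126-h interval, 126/44 ≈ 2.8636 half-lives elapse, leaving f ≈ 0.1374 of each dose.
Accumulation ratio R = 1/(1 − f) ≈ 1/0.8626 ≈ 1.1593.
Each bolus raises the concentration by D/Vd = 1534/24 ≈ 63.917 mcg/mL.
Steady-state peak Cmax,ss = C₀·R ≈ 63.917 × 1.1593 ≈ 74.099 mcg/mL.
Steady-state trough Cmin,ss = Cmax,ss·f ≈ 74.099 × 0.1374 ≈ 10.181 mcg/mL.

10.2 mcg/mL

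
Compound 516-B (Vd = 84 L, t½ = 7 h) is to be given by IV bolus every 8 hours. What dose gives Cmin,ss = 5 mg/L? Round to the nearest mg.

507 mg

τ/t½ = 8/7 ≈ 1.1429, so f = (1/2)^(8/7) ≈ 0.452862.
Cmin,ss = (D/Vd)·f/(1−f), so D = Cmin,ss·Vd·(1−f)/f.
D = 5 × 84 × (1−f)/f ≈ 5 × 84 × 1.20818 ≈ 507.44 mg.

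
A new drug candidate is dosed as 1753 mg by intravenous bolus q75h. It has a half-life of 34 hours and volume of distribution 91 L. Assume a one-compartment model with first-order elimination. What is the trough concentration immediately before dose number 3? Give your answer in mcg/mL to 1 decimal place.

5.1 mcg/mL

f = (1/2)^(τ/t½) = (1/2)^(75/34) ≈ 0.2168.
C₀ = D/Vd = 1753/91 ≈ 19.264 mcg/mL.
Before the 3rd dose, 2 doses have been given. Superposition: Cmin = C₀·(f + f²).
≈ 19.264 × (0.2168 + 0.0470) ≈ 19.264 × 0.2638 ≈ 5.082 mcg/mL.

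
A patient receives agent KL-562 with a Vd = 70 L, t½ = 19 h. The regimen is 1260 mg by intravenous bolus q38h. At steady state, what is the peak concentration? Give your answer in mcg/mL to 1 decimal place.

24.0 mcg/mL

τ = 38 h = 2 half-lives, so f = (1/2)^2 = 0.25.
At steady state, R = 1/(1 − 0.25) = 4/3.
Single-dose peak C₀ = D/Vd = 1260/70 = 18 mcg/mL.
Steady-state peak Cmax,ss = C₀·R = 18 × 4/3 ≈ 24.000 mcg/mL.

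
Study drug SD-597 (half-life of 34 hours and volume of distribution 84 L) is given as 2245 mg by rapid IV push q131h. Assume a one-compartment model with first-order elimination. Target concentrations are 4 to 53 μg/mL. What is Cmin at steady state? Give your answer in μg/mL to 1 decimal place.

Over one 131-h interval, 131/34 ≈ 3.8529 half-lives elapse, leaving f ≈ 0.0692 of each dose.
Each bolus raises the concentration by D/Vd = 2245/84 ≈ 26.726 μg/mL.
Steady-state trough Cmin,ss = C₀·f/(1−f) ≈ 26.726 × 0.0692/0.9308 ≈ 1.987 μg/mL.
Trough 2.0 μg/mL vs MEC 4 μg/mL: subtherapeutic.

2.0 μg/mL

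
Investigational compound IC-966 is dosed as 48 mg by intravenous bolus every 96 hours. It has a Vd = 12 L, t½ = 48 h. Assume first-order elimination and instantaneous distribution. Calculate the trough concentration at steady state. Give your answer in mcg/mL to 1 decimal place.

1.3 mcg/mL

The dosing interval is 2 half-lives, so f = 2^(−2) = 0.25.
At steady state, R = 1/(1 − 0.25) = 4/3.
Single-dose peak C₀ = D/Vd = 48/12 = 4 mcg/mL.
Steady-state peak Cmax,ss = C₀·R = 4 × 4/3 ≈ 5.333 mcg/mL.
Steady-state trough Cmin,ss = Cmax,ss·f ≈ 5.333 × 0.25 ≈ 1.333 mcg/mL.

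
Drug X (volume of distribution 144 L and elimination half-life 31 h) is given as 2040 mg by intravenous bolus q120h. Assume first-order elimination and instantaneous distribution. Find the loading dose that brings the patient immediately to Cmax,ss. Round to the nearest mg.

f = (1/2)^(120/31) ≈ 0.068347; accumulation ratio R = 1/(1−f) ≈ 1.07336.
Loading dose to hit Cmax,ss on first dose: D_load = D_maint·R ≈ 2040 × 1.07336 ≈ 2189.65 mg.

2190 mg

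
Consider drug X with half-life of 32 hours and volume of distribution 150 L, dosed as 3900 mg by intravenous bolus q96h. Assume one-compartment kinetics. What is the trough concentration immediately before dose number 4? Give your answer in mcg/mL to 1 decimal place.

3.7 mcg/mL

f = (1/2)^(τ/t½) = (1/2)^(96/32) ≈ 0.1250.
C₀ = D/Vd = 3900/150 ≈ 26.000 mcg/mL.
Before the 4th dose, 3 doses have been given. Superposition: Cmin = C₀·(f + f² + … + f^3).
≈ 26.000 × (0.1250 + 0.0156 + 0.0020) ≈ 26.000 × 0.1426 ≈ 3.708 mcg/mL.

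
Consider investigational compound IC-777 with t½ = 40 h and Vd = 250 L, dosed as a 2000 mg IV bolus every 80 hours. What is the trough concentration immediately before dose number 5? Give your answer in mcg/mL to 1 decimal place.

f = (1/2)^(τ/t½) = (1/2)^(80/40) ≈ 0.2500.
C₀ = D/Vd = 2000/250 ≈ 8.000 mcg/mL.
Before the 5th dose, 4 doses have been given. Superposition: Cmin = C₀·(f + f² + … + f^4).
≈ 8.000 × (0.2500 + 0.0625 + 0.0156 + 0.0039) ≈ 8.000 × 0.3320 ≈ 2.656 mcg/mL.

2.7 mcg/mL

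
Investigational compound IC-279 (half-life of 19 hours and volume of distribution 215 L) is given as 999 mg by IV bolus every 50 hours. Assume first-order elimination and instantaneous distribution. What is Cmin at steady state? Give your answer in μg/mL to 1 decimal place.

0.9 μg/mL

τ/t½ = 50/19 ≈ 2.6316, so fraction remaining f = (1/2)^(50/19) ≈ 0.1614.
At steady state, accumulation factor R = 1/(1 − e^(−kτ)) ≈ 1.1925.
Single-dose peak C₀ = D/Vd = 999/215 ≈ 4.647 μg/mL.
Steady-state peak Cmax,ss = C₀·R ≈ 4.647 × 1.1925 ≈ 5.542 μg/mL.
Steady-state trough Cmin,ss = Cmax,ss·f ≈ 5.542 × 0.1614 ≈ 0.894 μg/mL.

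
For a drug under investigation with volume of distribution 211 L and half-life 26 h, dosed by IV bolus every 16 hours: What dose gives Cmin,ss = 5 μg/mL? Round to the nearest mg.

561 mg

τ/t½ = 16/26 ≈ 0.61538, so f = (1/2)^(16/26) ≈ 0.652756.
Cmin,ss = (D/Vd)·f/(1−f), so D = Cmin,ss·Vd·(1−f)/f.
D = 5 × 211 × (1−f)/f ≈ 5 × 211 × 0.53197 ≈ 561.23 mg.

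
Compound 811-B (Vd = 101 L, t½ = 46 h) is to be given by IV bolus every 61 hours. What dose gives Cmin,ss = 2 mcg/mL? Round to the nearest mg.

τ/t½ = 61/46 ≈ 1.3261, so f = (1/2)^(61/46) ≈ 0.398849.
Cmin,ss = (D/Vd)·f/(1−f), so D = Cmin,ss·Vd·(1−f)/f.
D = 2 × 101 × (1−f)/f ≈ 2 × 101 × 1.50721 ≈ 304.46 mg.

304 mg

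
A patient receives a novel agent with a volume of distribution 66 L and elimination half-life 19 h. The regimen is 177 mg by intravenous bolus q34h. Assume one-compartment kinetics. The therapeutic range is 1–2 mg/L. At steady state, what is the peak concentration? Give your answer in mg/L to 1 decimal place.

k = ln2/t½ = ln2/19 ≈ 0.036481 h⁻¹; fraction remaining f = e^(−kτ) = e^(−0.036481×34) ≈ 0.2893.
Accumulation ratio R = 1/(1 − f) ≈ 1/0.7107 ≈ 1.4071.
Each bolus raises the concentration by D/Vd = 177/66 ≈ 2.682 mg/L.
Steady-state peak Cmax,ss = C₀·R ≈ 2.682 × 1.4071 ≈ 3.774 mg/L.
Peak 3.8 mg/L vs MTC 2 mg/L: exceeds toxic threshold.

3.8 mg/L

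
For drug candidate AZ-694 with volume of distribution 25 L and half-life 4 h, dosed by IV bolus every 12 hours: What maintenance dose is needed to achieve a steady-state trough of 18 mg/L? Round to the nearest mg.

τ/t½ = 12/4 ≈ 3, so f = (1/2)^(12/4) ≈ 0.125000.
Cmin,ss = (D/Vd)·f/(1−f), so D = Cmin,ss·Vd·(1−f)/f.
D = 18 × 25 × (1−f)/f ≈ 18 × 25 × 7.00000 ≈ 3150.00 mg.

3150 mg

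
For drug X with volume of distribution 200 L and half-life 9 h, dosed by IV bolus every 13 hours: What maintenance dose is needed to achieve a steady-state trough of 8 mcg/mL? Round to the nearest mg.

2755 mg

τ/t½ = 13/9 ≈ 1.4444, so f = (1/2)^(13/9) ≈ 0.367434.
Cmin,ss = (D/Vd)·f/(1−f), so D = Cmin,ss·Vd·(1−f)/f.
D = 8 × 200 × (1−f)/f ≈ 8 × 200 × 1.72158 ≈ 2754.53 mg.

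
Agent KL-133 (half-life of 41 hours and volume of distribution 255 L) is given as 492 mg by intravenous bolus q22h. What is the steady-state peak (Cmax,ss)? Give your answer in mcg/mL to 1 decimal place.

6.2 mcg/mL

Over one 22-h interval, 22/41 ≈ 0.53659 half-lives elapse, leaving f ≈ 0.6894 of each dose.
Accumulation ratio R = 1/(1 − f) ≈ 1/0.3106 ≈ 3.2196.
Each bolus raises the concentration by D/Vd = 492/255 ≈ 1.929 mcg/mL.
Steady-state peak Cmax,ss = C₀·R ≈ 1.929 × 3.2196 ≈ 6.211 mcg/mL.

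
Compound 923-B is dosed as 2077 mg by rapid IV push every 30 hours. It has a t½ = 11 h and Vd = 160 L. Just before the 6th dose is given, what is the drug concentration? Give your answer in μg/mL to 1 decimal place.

2.3 μg/mL

f = (1/2)^(τ/t½) = (1/2)^(30/11) ≈ 0.1510.
C₀ = D/Vd = 2077/160 ≈ 12.981 μg/mL.
Before the 6th dose, 5 doses have been given. Superposition: Cmin = C₀·(f + f² + … + f^5).
≈ 12.981 × (0.1510 + 0.0228 + 0.0034 + 0.0005 + 0.0001) ≈ 12.981 × 0.1778 ≈ 2.308 μg/mL.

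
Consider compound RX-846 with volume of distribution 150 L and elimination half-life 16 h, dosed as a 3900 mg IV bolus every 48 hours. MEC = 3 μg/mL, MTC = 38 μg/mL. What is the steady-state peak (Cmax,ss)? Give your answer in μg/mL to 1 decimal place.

29.7 μg/mL

τ = 48 h = 3 half-lives, so f = (1/2)^3 = 0.125.
Accumulation ratio R = 1/(1 − f) = 1/0.875 = 8/7.
Single-dose peak C₀ = D/Vd = 3900/150 = 26 μg/mL.
Steady-state peak Cmax,ss = C₀·R = 26 × 8/7 ≈ 29.714 μg/mL.
Peak 29.7 μg/mL vs MTC 38 μg/mL: below toxic threshold.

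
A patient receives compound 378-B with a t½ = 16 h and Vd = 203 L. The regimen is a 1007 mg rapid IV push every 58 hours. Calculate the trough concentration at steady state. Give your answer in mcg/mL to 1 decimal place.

Over one 58-h interval, 58/16 ≈ 3.625 half-lives elapse, leaving f ≈ 0.0811 of each dose.
Single-dose peak C₀ = D/Vd = 1007/203 ≈ 4.961 mcg/mL.
Steady-state trough Cmin,ss = C₀·f/(1−f) ≈ 4.961 × 0.0811/0.9189 ≈ 0.438 mcg/mL.

0.4 mcg/mL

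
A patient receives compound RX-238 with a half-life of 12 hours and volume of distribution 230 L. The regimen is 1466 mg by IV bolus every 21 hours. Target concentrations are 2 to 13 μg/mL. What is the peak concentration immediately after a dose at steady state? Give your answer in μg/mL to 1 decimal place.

k = ln2/t½ = ln2/12 ≈ 0.057762 h⁻¹; fraction remaining f = e^(−kτ) = e^(−0.057762×21) ≈ 0.2973.
Accumulation ratio R = 1/(1 − f) ≈ 1/0.7027 ≈ 1.4231.
Each bolus raises the concentration by D/Vd = 1466/230 ≈ 6.374 μg/mL.
Steady-state peak Cmax,ss = C₀·R ≈ 6.374 × 1.4231 ≈ 9.071 μg/mL.
Peak 9.1 μg/mL vs MTC 13 μg/mL: below toxic threshold.

9.1 μg/mL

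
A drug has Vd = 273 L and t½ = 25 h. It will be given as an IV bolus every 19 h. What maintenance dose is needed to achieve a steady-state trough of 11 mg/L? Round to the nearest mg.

τ/t½ = 19/25 ≈ 0.76, so f = (1/2)^(19/25) ≈ 0.590496.
Cmin,ss = (D/Vd)·f/(1−f), so D = Cmin,ss·Vd·(1−f)/f.
D = 11 × 273 × (1−f)/f ≈ 11 × 273 × 0.69349 ≈ 2082.55 mg.

2083 mg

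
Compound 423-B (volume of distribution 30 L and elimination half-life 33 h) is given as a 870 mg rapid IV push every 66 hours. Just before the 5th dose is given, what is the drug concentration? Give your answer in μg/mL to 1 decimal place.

f = (1/2)^(τ/t½) = (1/2)^(66/33) ≈ 0.2500.
C₀ = D/Vd = 870/30 ≈ 29.000 μg/mL.
Before the 5th dose, 4 doses have been given. Superposition: Cmin = C₀·(f + f² + … + f^4).
≈ 29.000 × (0.2500 + 0.0625 + 0.0156 + 0.0039) ≈ 29.000 × 0.3320 ≈ 9.628 μg/mL.

9.6 μg/mL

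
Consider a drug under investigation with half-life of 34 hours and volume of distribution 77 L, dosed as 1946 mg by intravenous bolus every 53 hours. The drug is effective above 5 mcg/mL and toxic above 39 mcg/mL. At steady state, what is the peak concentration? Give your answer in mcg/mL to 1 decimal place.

38.3 mcg/mL

τ/t½ = 53/34 ≈ 1.5588, so fraction remaining f = (1/2)^(53/34) ≈ 0.3394.
At steady state, accumulation factor R = 1/(1 − e^(−kτ)) ≈ 1.5138.
Each bolus raises the concentration by D/Vd = 1946/77 ≈ 25.273 mcg/mL.
Steady-state peak Cmax,ss = C₀·R ≈ 25.273 × 1.5138 ≈ 38.258 mcg/mL.
Peak 38.3 mcg/mL vs MTC 39 mcg/mL: below toxic threshold.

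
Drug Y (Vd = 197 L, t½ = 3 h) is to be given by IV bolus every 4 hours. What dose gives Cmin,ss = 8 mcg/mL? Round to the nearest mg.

2395 mg

τ/t½ = 4/3 ≈ 1.3333, so f = (1/2)^(4/3) ≈ 0.396850.
Cmin,ss = (D/Vd)·f/(1−f), so D = Cmin,ss·Vd·(1−f)/f.
D = 8 × 197 × (1−f)/f ≈ 8 × 197 × 1.51984 ≈ 2395.27 mg.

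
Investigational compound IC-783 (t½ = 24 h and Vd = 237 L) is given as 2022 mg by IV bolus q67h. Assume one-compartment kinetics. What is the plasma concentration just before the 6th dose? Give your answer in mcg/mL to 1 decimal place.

1.4 mcg/mL

f = (1/2)^(τ/t½) = (1/2)^(67/24) ≈ 0.1444.
C₀ = D/Vd = 2022/237 ≈ 8.532 mcg/mL.
Before the 6th dose, 5 doses have been given. Superposition: Cmin = C₀·(f + f² + … + f^5).
≈ 8.532 × (0.1444 + 0.0209 + 0.0030 + 0.0004 + 0.0001) ≈ 8.532 × 0.1688 ≈ 1.440 mcg/mL.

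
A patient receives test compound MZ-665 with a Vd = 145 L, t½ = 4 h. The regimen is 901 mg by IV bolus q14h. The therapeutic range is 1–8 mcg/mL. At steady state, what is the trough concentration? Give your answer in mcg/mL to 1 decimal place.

Over one 14-h interval, 14/4 ≈ 3.5 half-lives elapse, leaving f ≈ 0.0884 of each dose.
Accumulation ratio R = 1/(1 − f) ≈ 1/0.9116 ≈ 1.0970.
Each bolus raises the concentration by D/Vd = 901/145 ≈ 6.214 mcg/mL.
Cmax,ss = C₀/(1 − f) ≈ 6.214/0.9116 ≈ 6.817 mcg/mL.
One interval later, Cmin,ss = Cmax,ss·e^(−kτ) ≈ 6.817 × 0.0884 ≈ 0.603 mcg/mL.
Trough 0.6 mcg/mL vs MEC 1 mcg/mL: subtherapeutic.

0.6 mcg/mL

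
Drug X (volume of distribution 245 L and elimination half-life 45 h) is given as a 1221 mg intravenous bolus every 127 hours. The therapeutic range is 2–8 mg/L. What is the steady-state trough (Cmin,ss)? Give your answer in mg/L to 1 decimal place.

0.8 mg/L

k = ln2/t½ = ln2/45 ≈ 0.015403 h⁻¹; fraction remaining f = e^(−kτ) = e^(−0.015403×127) ≈ 0.1414.
Accumulation ratio R = 1/(1 − f) ≈ 1/0.8586 ≈ 1.1647.
Single-dose peak C₀ = D/Vd = 1221/245 ≈ 4.984 mg/L.
Cmax,ss = C₀/(1 − f) ≈ 4.984/0.8586 ≈ 5.805 mg/L.
Steady-state trough Cmin,ss = Cmax,ss·f ≈ 5.805 × 0.1414 ≈ 0.821 mg/L.
Trough 0.8 mg/L vs MEC 2 mg/L: subtherapeutic.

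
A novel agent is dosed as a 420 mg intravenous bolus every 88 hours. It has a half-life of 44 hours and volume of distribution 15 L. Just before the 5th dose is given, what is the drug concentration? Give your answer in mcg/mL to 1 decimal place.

9.3 mcg/mL

f = (1/2)^(τ/t½) = (1/2)^(88/44) ≈ 0.2500.
C₀ = D/Vd = 420/15 ≈ 28.000 mcg/mL.
Before the 5th dose, 4 doses have been given. Superposition: Cmin = C₀·(f + f² + … + f^4).
≈ 28.000 × (0.2500 + 0.0625 + 0.0156 + 0.0039) ≈ 28.000 × 0.3320 ≈ 9.296 mcg/mL.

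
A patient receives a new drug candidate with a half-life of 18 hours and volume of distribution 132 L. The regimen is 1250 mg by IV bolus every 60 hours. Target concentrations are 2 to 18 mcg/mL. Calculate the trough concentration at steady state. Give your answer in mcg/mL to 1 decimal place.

Over one 60-h interval, 60/18 ≈ 3.3333 half-lives elapse, leaving f ≈ 0.0992 of each dose.
Single-dose peak C₀ = D/Vd = 1250/132 ≈ 9.470 mcg/mL.
Steady-state trough Cmin,ss = C₀·f/(1−f) ≈ 9.470 × 0.0992/0.9008 ≈ 1.043 mcg/mL.
Trough 1.0 mcg/mL vs MEC 2 mcg/mL: subtherapeutic.

1.0 mcg/mL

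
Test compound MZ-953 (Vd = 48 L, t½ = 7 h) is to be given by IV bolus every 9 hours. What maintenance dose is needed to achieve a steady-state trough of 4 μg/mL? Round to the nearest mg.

τ/t½ = 9/7 ≈ 1.2857, so f = (1/2)^(9/7) ≈ 0.410168.
Cmin,ss = (D/Vd)·f/(1−f), so D = Cmin,ss·Vd·(1−f)/f.
D = 4 × 48 × (1−f)/f ≈ 4 × 48 × 1.43803 ≈ 276.10 mg.

276 mg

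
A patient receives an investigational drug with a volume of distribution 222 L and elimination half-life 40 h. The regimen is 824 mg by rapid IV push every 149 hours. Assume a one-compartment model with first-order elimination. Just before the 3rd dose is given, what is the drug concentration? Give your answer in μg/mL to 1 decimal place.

f = (1/2)^(τ/t½) = (1/2)^(149/40) ≈ 0.0756.
C₀ = D/Vd = 824/222 ≈ 3.712 μg/mL.
Before the 3rd dose, 2 doses have been given. Superposition: Cmin = C₀·(f + f²).
≈ 3.712 × (0.0756 + 0.0057) ≈ 3.712 × 0.0813 ≈ 0.302 μg/mL.

0.3 μg/mL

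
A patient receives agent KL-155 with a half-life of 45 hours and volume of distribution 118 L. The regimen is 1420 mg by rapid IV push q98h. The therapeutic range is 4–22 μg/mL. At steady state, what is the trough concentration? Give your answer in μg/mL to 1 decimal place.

3.4 μg/mL

τ/t½ = 98/45 ≈ 2.1778, so fraction remaining f = (1/2)^(98/45) ≈ 0.2210.
Each bolus raises the concentration by D/Vd = 1420/118 ≈ 12.034 μg/mL.
Steady-state trough Cmin,ss = C₀·f/(1−f) ≈ 12.034 × 0.2210/0.7790 ≈ 3.414 μg/mL.
Trough 3.4 μg/mL vs MEC 4 μg/mL: subtherapeutic.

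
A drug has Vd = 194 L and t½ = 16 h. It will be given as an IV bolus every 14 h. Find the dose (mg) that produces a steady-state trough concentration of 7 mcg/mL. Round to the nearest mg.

1133 mg

τ/t½ = 14/16 ≈ 0.875, so f = (1/2)^(14/16) ≈ 0.545254.
Cmin,ss = (D/Vd)·f/(1−f), so D = Cmin,ss·Vd·(1−f)/f.
D = 7 × 194 × (1−f)/f ≈ 7 × 194 × 0.83401 ≈ 1132.59 mg.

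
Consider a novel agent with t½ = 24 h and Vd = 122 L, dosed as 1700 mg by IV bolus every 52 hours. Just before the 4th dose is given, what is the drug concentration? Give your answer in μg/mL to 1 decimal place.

3.9 μg/mL

f = (1/2)^(τ/t½) = (1/2)^(52/24) ≈ 0.2227.
C₀ = D/Vd = 1700/122 ≈ 13.934 μg/mL.
Before the 4th dose, 3 doses have been given. Superposition: Cmin = C₀·(f + f² + … + f^3).
≈ 13.934 × (0.2227 + 0.0496 + 0.0110) ≈ 13.934 × 0.2833 ≈ 3.948 μg/mL.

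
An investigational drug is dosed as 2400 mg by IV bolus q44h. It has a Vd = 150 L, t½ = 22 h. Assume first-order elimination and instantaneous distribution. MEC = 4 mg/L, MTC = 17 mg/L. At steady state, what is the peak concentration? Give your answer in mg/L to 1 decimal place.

21.3 mg/L

τ = 44 h = 2 half-lives, so f = (1/2)^2 = 0.25.
Accumulation ratio R = 1/(1 − f) = 1/0.75 = 4/3.
Single-dose peak C₀ = D/Vd = 2400/150 = 16 mg/L.
Steady-state peak Cmax,ss = C₀·R = 16 × 4/3 ≈ 21.333 mg/L.
Peak 21.3 mg/L vs MTC 17 mg/L: exceeds toxic threshold.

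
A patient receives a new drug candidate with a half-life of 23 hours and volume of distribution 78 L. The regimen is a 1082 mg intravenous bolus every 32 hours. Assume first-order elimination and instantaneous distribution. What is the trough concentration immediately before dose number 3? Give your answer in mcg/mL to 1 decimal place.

7.3 mcg/mL

f = (1/2)^(τ/t½) = (1/2)^(32/23) ≈ 0.3812.
C₀ = D/Vd = 1082/78 ≈ 13.872 mcg/mL.
Before the 3rd dose, 2 doses have been given. Superposition: Cmin = C₀·(f + f²).
≈ 13.872 × (0.3812 + 0.1453) ≈ 13.872 × 0.5265 ≈ 7.304 mcg/mL.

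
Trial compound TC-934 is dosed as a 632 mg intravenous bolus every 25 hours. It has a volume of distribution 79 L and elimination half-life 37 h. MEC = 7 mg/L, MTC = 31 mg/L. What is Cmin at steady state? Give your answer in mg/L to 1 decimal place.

13.4 mg/L

τ/t½ = 25/37 ≈ 0.67568, so fraction remaining f = (1/2)^(25/37) ≈ 0.6260.
Each bolus raises the concentration by D/Vd = 632/79 ≈ 8.000 mg/L.
Steady-state trough Cmin,ss = C₀·f/(1−f) ≈ 8.000 × 0.6260/0.3740 ≈ 13.390 mg/L.
Trough 13.4 mg/L vs MEC 7 mg/L: adequate.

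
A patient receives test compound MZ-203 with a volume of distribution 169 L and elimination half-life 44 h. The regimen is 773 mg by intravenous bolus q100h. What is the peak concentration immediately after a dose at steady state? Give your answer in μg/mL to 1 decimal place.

5.8 μg/mL

τ/t½ = 100/44 ≈ 2.2727, so fraction remaining f = (1/2)^(100/44) ≈ 0.2069.
Accumulation ratio R = 1/(1 − f) ≈ 1/0.7931 ≈ 1.2609.
Each bolus raises the concentration by D/Vd = 773/169 ≈ 4.574 μg/mL.
Steady-state peak Cmax,ss = C₀·R ≈ 4.574 × 1.2609 ≈ 5.767 μg/mL.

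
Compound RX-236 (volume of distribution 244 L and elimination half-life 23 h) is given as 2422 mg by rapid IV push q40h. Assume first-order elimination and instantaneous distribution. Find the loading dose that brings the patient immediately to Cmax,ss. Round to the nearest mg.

f = (1/2)^(40/23) ≈ 0.299550; accumulation ratio R = 1/(1−f) ≈ 1.42765.
Loading dose to hit Cmax,ss on first dose: D_load = D_maint·R ≈ 2422 × 1.42765 ≈ 3457.77 mg.

3458 mg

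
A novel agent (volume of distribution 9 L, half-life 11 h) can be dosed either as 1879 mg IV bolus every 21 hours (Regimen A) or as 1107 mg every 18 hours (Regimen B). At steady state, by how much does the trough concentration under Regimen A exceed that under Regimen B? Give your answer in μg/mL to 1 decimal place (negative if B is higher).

Regimen A: f = (1/2)^(21/11) ≈ 0.2663; Cmin,ss = (1879/9)·f/(1−f) ≈ 75.777 μg/mL.
Regimen B: f = (1/2)^(18/11) ≈ 0.3217; Cmin,ss = (1107/9)·f/(1−f) ≈ 58.336 μg/mL.
Difference ≈ 75.777 − 58.336 ≈ 17.441 μg/mL.

17.4 μg/mL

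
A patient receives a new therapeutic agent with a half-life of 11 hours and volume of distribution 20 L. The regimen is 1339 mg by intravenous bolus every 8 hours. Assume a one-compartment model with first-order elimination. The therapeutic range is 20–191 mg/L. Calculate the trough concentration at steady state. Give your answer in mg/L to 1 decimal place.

Over one 8-h interval, 8/11 ≈ 0.72727 half-lives elapse, leaving f ≈ 0.6040 of each dose.
Each bolus raises the concentration by D/Vd = 1339/20 ≈ 66.950 mg/L.
Steady-state trough Cmin,ss = C₀·f/(1−f) ≈ 66.950 × 0.6040/0.3960 ≈ 102.116 mg/L.
Trough 102.1 mg/L vs MEC 20 mg/L: adequate.

102.1 mg/L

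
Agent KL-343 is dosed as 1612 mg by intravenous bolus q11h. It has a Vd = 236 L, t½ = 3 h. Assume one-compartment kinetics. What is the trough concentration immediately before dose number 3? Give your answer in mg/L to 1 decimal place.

0.6 mg/L

f = (1/2)^(τ/t½) = (1/2)^(11/3) ≈ 0.0787.
C₀ = D/Vd = 1612/236 ≈ 6.831 mg/L.
Before the 3rd dose, 2 doses have been given. Superposition: Cmin = C₀·(f + f²).
≈ 6.831 × (0.0787 + 0.0062) ≈ 6.831 × 0.0849 ≈ 0.580 mg/L.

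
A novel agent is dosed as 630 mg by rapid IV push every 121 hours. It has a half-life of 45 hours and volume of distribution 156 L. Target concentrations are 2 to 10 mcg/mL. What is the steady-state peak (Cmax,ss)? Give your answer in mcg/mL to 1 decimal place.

k = ln2/t½ = ln2/45 ≈ 0.015403 h⁻¹; fraction remaining f = e^(−kτ) = e^(−0.015403×121) ≈ 0.1551.
At steady state, accumulation factor R = 1/(1 − e^(−kτ)) ≈ 1.1836.
Each bolus raises the concentration by D/Vd = 630/156 ≈ 4.038 mcg/mL.
Steady-state peak Cmax,ss = C₀·R ≈ 4.038 × 1.1836 ≈ 4.779 mcg/mL.
Peak 4.8 mcg/mL vs MTC 10 mcg/mL: below toxic threshold.

4.8 mcg/mL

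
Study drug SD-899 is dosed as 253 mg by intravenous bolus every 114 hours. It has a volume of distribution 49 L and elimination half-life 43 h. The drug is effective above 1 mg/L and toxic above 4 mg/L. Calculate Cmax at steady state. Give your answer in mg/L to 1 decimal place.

τ/t½ = 114/43 ≈ 2.6512, so fraction remaining f = (1/2)^(114/43) ≈ 0.1592.
Accumulation ratio R = 1/(1 − f) ≈ 1/0.8408 ≈ 1.1893.
Each bolus raises the concentration by D/Vd = 253/49 ≈ 5.163 mg/L.
Steady-state peak Cmax,ss = C₀·R ≈ 5.163 × 1.1893 ≈ 6.140 mg/L.
Peak 6.1 mg/L vs MTC 4 mg/L: exceeds toxic threshold.

6.1 mg/L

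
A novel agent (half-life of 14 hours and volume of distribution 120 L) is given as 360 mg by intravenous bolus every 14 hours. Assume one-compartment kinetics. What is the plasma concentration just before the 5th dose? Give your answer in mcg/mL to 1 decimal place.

f = (1/2)^(τ/t½) = (1/2)^(14/14) ≈ 0.5000.
C₀ = D/Vd = 360/120 ≈ 3.000 mcg/mL.
Before the 5th dose, 4 doses have been given. Superposition: Cmin = C₀·(f + f² + … + f^4).
≈ 3.000 × (0.5000 + 0.2500 + 0.1250 + 0.0625) ≈ 3.000 × 0.9375 ≈ 2.812 mcg/mL.

2.8 mcg/mL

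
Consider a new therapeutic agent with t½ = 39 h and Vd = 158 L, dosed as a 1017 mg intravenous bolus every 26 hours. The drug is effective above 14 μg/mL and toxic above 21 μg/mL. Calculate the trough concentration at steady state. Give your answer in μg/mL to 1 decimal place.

11.0 μg/mL

Over one 26-h interval, 26/39 ≈ 0.66667 half-lives elapse, leaving f ≈ 0.6300 of each dose.
Accumulation ratio R = 1/(1 − f) ≈ 1/0.3700 ≈ 2.7027.
Single-dose peak C₀ = D/Vd = 1017/158 ≈ 6.437 μg/mL.
Steady-state peak Cmax,ss = C₀·R ≈ 6.437 × 2.7027 ≈ 17.397 μg/mL.
One interval later, Cmin,ss = Cmax,ss·e^(−kτ) ≈ 17.397 × 0.6300 ≈ 10.960 μg/mL.
Trough 11.0 μg/mL vs MEC 14 μg/mL: subtherapeutic.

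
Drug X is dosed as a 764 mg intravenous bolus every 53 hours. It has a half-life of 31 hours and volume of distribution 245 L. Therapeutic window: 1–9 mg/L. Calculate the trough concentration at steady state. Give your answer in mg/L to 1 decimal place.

Over one 53-h interval, 53/31 ≈ 1.7097 half-lives elapse, leaving f ≈ 0.3057 of each dose.
Single-dose peak C₀ = D/Vd = 764/245 ≈ 3.118 mg/L.
Steady-state trough Cmin,ss = C₀·f/(1−f) ≈ 3.118 × 0.3057/0.6943 ≈ 1.373 mg/L.
Trough 1.4 mg/L vs MEC 1 mg/L: adequate.

1.4 mg/L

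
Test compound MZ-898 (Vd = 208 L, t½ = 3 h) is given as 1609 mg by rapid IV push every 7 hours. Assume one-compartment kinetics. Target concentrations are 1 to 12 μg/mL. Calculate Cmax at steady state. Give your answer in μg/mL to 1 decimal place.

9.7 μg/mL

k = ln2/t½ = ln2/3 ≈ 0.231049 h⁻¹; fraction remaining f = e^(−kτ) = e^(−0.231049×7) ≈ 0.1984.
Accumulation ratio R = 1/(1 − f) ≈ 1/0.8016 ≈ 1.2475.
Single-dose peak C₀ = D/Vd = 1609/208 ≈ 7.736 μg/mL.
Steady-state peak Cmax,ss = C₀·R ≈ 7.736 × 1.2475 ≈ 9.651 μg/mL.
Peak 9.7 μg/mL vs MTC 12 μg/mL: below toxic threshold.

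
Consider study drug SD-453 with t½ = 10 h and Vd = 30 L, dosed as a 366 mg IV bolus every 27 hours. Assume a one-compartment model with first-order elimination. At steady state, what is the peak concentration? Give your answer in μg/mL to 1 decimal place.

14.4 μg/mL

τ/t½ = 27/10 ≈ 2.7, so fraction remaining f = (1/2)^(27/10) ≈ 0.1539.
At steady state, accumulation factor R = 1/(1 − e^(−kτ)) ≈ 1.1819.
Each bolus raises the concentration by D/Vd = 366/30 ≈ 12.200 μg/mL.
Steady-state peak Cmax,ss = C₀·R ≈ 12.200 × 1.1819 ≈ 14.419 μg/mL.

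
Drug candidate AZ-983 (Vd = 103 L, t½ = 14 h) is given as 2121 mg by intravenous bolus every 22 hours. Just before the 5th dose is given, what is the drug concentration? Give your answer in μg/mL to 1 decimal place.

f = (1/2)^(τ/t½) = (1/2)^(22/14) ≈ 0.3365.
C₀ = D/Vd = 2121/103 ≈ 20.592 μg/mL.
Before the 5th dose, 4 doses have been given. Superposition: Cmin = C₀·(f + f² + … + f^4).
≈ 20.592 × (0.3365 + 0.1132 + 0.0381 + 0.0128) ≈ 20.592 × 0.5006 ≈ 10.308 μg/mL.

10.3 μg/mL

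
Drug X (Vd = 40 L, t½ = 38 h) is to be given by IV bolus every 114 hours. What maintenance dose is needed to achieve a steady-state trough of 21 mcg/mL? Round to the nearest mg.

5880 mg

τ/t½ = 114/38 ≈ 3, so f = (1/2)^(114/38) ≈ 0.125000.
Cmin,ss = (D/Vd)·f/(1−f), so D = Cmin,ss·Vd·(1−f)/f.
D = 21 × 40 × (1−f)/f ≈ 21 × 40 × 7.00000 ≈ 5880.00 mg.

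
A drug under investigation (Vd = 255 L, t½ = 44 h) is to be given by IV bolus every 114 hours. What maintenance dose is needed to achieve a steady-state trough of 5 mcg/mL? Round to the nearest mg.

6407 mg

τ/t½ = 114/44 ≈ 2.5909, so f = (1/2)^(114/44) ≈ 0.165981.
Cmin,ss = (D/Vd)·f/(1−f), so D = Cmin,ss·Vd·(1−f)/f.
D = 5 × 255 × (1−f)/f ≈ 5 × 255 × 5.02479 ≈ 6406.61 mg.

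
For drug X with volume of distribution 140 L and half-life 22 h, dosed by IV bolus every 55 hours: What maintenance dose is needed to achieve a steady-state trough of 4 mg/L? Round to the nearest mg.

τ/t½ = 55/22 ≈ 2.5, so f = (1/2)^(55/22) ≈ 0.176777.
Cmin,ss = (D/Vd)·f/(1−f), so D = Cmin,ss·Vd·(1−f)/f.
D = 4 × 140 × (1−f)/f ≈ 4 × 140 × 4.65684 ≈ 2607.83 mg.

2608 mg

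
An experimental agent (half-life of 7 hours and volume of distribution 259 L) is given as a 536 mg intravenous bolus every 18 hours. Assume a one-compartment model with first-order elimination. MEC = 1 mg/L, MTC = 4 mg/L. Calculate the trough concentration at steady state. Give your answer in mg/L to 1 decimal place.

Over one 18-h interval, 18/7 ≈ 2.5714 half-lives elapse, leaving f ≈ 0.1682 of each dose.
Single-dose peak C₀ = D/Vd = 536/259 ≈ 2.069 mg/L.
Steady-state trough Cmin,ss = C₀·f/(1−f) ≈ 2.069 × 0.1682/0.8318 ≈ 0.418 mg/L.
Trough 0.4 mg/L vs MEC 1 mg/L: subtherapeutic.

0.4 mg/L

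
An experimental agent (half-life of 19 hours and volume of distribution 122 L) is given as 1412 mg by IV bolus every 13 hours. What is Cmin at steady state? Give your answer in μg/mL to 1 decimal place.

k = ln2/t½ = ln2/19 ≈ 0.036481 h⁻¹; fraction remaining f = e^(−kτ) = e^(−0.036481×13) ≈ 0.6223.
Single-dose peak C₀ = D/Vd = 1412/122 ≈ 11.574 μg/mL.
Steady-state trough Cmin,ss = C₀·f/(1−f) ≈ 11.574 × 0.6223/0.3777 ≈ 19.069 μg/mL.

19.1 μg/mL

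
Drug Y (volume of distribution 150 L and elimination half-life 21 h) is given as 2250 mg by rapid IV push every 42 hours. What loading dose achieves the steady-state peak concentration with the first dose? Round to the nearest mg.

3000 mg

f = (1/2)^(42/21) ≈ 0.250000; accumulation ratio R = 1/(1−f) ≈ 1.33333.
Loading dose to hit Cmax,ss on first dose: D_load = D_maint·R ≈ 2250 × 1.33333 ≈ 2999.99 mg.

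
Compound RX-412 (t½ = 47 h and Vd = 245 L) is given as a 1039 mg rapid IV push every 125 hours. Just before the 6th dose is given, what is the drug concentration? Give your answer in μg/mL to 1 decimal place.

f = (1/2)^(τ/t½) = (1/2)^(125/47) ≈ 0.1583.
C₀ = D/Vd = 1039/245 ≈ 4.241 μg/mL.
Before the 6th dose, 5 doses have been given. Superposition: Cmin = C₀·(f + f² + … + f^5).
≈ 4.241 × (0.1583 + 0.0251 + 0.0040 + 0.0006 + 0.0001) ≈ 4.241 × 0.1881 ≈ 0.798 μg/mL.

0.8 μg/mL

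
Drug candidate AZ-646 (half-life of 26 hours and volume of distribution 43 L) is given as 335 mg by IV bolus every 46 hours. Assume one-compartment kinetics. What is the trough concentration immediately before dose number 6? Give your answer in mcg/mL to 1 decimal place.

3.2 mcg/mL

f = (1/2)^(τ/t½) = (1/2)^(46/26) ≈ 0.2934.
C₀ = D/Vd = 335/43 ≈ 7.791 mcg/mL.
Before the 6th dose, 5 doses have been given. Superposition: Cmin = C₀·(f + f² + … + f^5).
≈ 7.791 × (0.2934 + 0.0861 + 0.0253 + 0.0074 + 0.0022) ≈ 7.791 × 0.4144 ≈ 3.229 mcg/mL.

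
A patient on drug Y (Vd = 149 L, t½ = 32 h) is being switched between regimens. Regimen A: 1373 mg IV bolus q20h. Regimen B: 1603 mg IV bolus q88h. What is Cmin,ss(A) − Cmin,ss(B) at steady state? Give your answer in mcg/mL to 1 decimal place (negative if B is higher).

15.1 mcg/mL

Regimen A: f = (1/2)^(20/32) ≈ 0.6484; Cmin,ss = (1373/149)·f/(1−f) ≈ 16.993 mcg/mL.
Regimen B: f = (1/2)^(88/32) ≈ 0.1487; Cmin,ss = (1603/149)·f/(1−f) ≈ 1.879 mcg/mL.
Difference ≈ 16.993 − 1.879 ≈ 15.114 mcg/mL.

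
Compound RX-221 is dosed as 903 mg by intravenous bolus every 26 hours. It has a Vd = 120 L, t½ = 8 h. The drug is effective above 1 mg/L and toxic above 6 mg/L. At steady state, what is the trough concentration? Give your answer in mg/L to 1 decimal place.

0.9 mg/L

τ/t½ = 26/8 ≈ 3.25, so fraction remaining f = (1/2)^(26/8) ≈ 0.1051.
Accumulation ratio R = 1/(1 − f) ≈ 1/0.8949 ≈ 1.1174.
Each bolus raises the concentration by D/Vd = 903/120 ≈ 7.525 mg/L.
Cmax,ss = C₀/(1 − f) ≈ 7.525/0.8949 ≈ 8.409 mg/L.
Steady-state trough Cmin,ss = Cmax,ss·f ≈ 8.409 × 0.1051 ≈ 0.884 mg/L.
Trough 0.9 mg/L vs MEC 1 mg/L: subtherapeutic.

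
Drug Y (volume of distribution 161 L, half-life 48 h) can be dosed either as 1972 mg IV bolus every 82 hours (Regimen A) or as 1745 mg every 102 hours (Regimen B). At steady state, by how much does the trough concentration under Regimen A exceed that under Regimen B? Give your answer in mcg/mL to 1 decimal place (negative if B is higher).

Regimen A: f = (1/2)^(82/48) ≈ 0.3060; Cmin,ss = (1972/161)·f/(1−f) ≈ 5.401 mcg/mL.
Regimen B: f = (1/2)^(102/48) ≈ 0.2293; Cmin,ss = (1745/161)·f/(1−f) ≈ 3.225 mcg/mL.
Difference ≈ 5.401 − 3.225 ≈ 2.176 mcg/mL.

2.2 mcg/mL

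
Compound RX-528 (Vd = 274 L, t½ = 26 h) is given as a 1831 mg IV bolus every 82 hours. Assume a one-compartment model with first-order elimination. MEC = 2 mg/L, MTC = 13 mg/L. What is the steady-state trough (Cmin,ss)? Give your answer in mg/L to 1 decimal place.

0.8 mg/L

τ/t½ = 82/26 ≈ 3.1538, so fraction remaining f = (1/2)^(82/26) ≈ 0.1124.
Single-dose peak C₀ = D/Vd = 1831/274 ≈ 6.682 mg/L.
Steady-state trough Cmin,ss = C₀·f/(1−f) ≈ 6.682 × 0.1124/0.8876 ≈ 0.846 mg/L.
Trough 0.8 mg/L vs MEC 2 mg/L: subtherapeutic.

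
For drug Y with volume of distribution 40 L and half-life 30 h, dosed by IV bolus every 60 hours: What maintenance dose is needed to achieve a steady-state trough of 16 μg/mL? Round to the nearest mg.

τ/t½ = 60/30 ≈ 2, so f = (1/2)^(60/30) ≈ 0.250000.
Cmin,ss = (D/Vd)·f/(1−f), so D = Cmin,ss·Vd·(1−f)/f.
D = 16 × 40 × (1−f)/f ≈ 16 × 40 × 3.00000 ≈ 1920.00 mg.

1920 mg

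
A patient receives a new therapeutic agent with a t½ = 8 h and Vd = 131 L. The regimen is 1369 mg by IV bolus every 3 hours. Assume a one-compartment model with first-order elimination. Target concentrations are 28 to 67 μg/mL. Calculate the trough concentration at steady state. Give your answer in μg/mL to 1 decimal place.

τ/t½ = 3/8 ≈ 0.375, so fraction remaining f = (1/2)^(3/8) ≈ 0.7711.
Accumulation ratio R = 1/(1 − f) ≈ 1/0.2289 ≈ 4.3687.
Each bolus raises the concentration by D/Vd = 1369/131 ≈ 10.450 μg/mL.
Steady-state peak Cmax,ss = C₀·R ≈ 10.450 × 4.3687 ≈ 45.653 μg/mL.
Steady-state trough Cmin,ss = Cmax,ss·f ≈ 45.653 × 0.7711 ≈ 35.203 μg/mL.
Trough 35.2 μg/mL vs MEC 28 μg/mL: adequate.

35.2 μg/mL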